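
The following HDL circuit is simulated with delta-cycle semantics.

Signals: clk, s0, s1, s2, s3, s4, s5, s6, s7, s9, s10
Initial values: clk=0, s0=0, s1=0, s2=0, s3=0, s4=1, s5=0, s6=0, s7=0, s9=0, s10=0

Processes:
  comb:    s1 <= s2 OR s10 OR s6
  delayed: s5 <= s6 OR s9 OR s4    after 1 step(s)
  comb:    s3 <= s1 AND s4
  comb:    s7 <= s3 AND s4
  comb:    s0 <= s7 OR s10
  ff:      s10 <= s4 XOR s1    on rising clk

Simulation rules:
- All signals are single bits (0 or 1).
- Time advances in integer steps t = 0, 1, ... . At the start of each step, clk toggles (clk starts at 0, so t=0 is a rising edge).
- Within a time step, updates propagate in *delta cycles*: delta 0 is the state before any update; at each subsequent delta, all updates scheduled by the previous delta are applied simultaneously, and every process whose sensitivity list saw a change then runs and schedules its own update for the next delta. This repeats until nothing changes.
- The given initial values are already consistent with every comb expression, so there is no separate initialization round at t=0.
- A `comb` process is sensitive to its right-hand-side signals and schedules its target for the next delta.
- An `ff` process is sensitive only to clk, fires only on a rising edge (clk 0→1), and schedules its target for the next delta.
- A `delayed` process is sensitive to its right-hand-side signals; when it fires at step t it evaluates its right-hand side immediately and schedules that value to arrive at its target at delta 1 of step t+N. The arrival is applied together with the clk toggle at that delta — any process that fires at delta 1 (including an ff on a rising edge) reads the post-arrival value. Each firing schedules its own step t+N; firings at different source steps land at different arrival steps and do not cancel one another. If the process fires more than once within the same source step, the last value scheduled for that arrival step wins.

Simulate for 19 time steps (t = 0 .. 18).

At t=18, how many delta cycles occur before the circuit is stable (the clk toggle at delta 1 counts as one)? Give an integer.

6

[bits: s1,s3,s10,s0,s7,s5,clk,s4,s6,s9,s2]
t=0: Δ0=00000001000 Δ1=00000011000 Δ2=00100011000 Δ3=10110011000 Δ4=11110011000 Δ5=11111011000 | 5Δ
t=1: Δ0=11111011000 Δ1=11111001000 | 1Δ
t=2: Δ0=11111001000 Δ1=11111011000 Δ2=11011011000 Δ3=01011011000 Δ4=00011011000 Δ5=00010011000 Δ6=00000011000 | 6Δ
t=3: Δ0=00000011000 Δ1=00000001000 | 1Δ
t=4: Δ0=00000001000 Δ1=00000011000 Δ2=00100011000 Δ3=10110011000 Δ4=11110011000 Δ5=11111011000 | 5Δ
t=5: Δ0=11111011000 Δ1=11111001000 | 1Δ
t=6: Δ0=11111001000 Δ1=11111011000 Δ2=11011011000 Δ3=01011011000 Δ4=00011011000 Δ5=00010011000 Δ6=00000011000 | 6Δ
t=7: Δ0=00000011000 Δ1=00000001000 | 1Δ
t=8: Δ0=00000001000 Δ1=00000011000 Δ2=00100011000 Δ3=10110011000 Δ4=11110011000 Δ5=11111011000 | 5Δ
t=9: Δ0=11111011000 Δ1=11111001000 | 1Δ
t=10: Δ0=11111001000 Δ1=11111011000 Δ2=11011011000 Δ3=01011011000 Δ4=00011011000 Δ5=00010011000 Δ6=00000011000 | 6Δ
t=11: Δ0=00000011000 Δ1=00000001000 | 1Δ
t=12: Δ0=00000001000 Δ1=00000011000 Δ2=00100011000 Δ3=10110011000 Δ4=11110011000 Δ5=11111011000 | 5Δ
t=13: Δ0=11111011000 Δ1=11111001000 | 1Δ
t=14: Δ0=11111001000 Δ1=11111011000 Δ2=11011011000 Δ3=01011011000 Δ4=00011011000 Δ5=00010011000 Δ6=00000011000 | 6Δ
t=15: Δ0=00000011000 Δ1=00000001000 | 1Δ
t=16: Δ0=00000001000 Δ1=00000011000 Δ2=00100011000 Δ3=10110011000 Δ4=11110011000 Δ5=11111011000 | 5Δ
t=17: Δ0=11111011000 Δ1=11111001000 | 1Δ
t=18: Δ0=11111001000 Δ1=11111011000 Δ2=11011011000 Δ3=01011011000 Δ4=00011011000 Δ5=00010011000 Δ6=00000011000 | 6Δ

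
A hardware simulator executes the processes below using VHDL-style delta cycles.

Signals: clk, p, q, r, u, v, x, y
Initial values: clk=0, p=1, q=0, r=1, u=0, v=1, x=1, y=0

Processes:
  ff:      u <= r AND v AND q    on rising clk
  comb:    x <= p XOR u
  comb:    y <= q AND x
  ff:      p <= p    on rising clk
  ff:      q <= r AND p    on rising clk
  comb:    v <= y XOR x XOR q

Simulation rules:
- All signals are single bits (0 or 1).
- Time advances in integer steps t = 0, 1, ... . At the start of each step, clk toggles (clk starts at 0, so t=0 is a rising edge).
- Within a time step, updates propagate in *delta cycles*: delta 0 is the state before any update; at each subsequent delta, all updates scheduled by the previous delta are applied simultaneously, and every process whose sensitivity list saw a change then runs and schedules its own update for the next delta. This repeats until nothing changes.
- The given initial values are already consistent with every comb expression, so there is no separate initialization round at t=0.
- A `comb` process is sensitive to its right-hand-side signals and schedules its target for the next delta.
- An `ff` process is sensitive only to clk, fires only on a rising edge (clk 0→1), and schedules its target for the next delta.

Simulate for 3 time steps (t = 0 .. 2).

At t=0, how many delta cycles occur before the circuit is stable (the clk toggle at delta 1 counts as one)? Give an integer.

t0.Δ0 y=0 r=1 v=1 x=1 p=1 u=0 q=0 clk=0
t0.Δ1 y=0 r=1 v=1 x=1 p=1 u=0 q=0 clk=1
t0.Δ2 y=0 r=1 v=1 x=1 p=1 u=0 q=1 clk=1
t0.Δ3 y=1 r=1 v=0 x=1 p=1 u=0 q=1 clk=1
t0.Δ4 y=1 r=1 v=1 x=1 p=1 u=0 q=1 clk=1
t1.Δ0 y=1 r=1 v=1 x=1 p=1 u=0 q=1 clk=1
t1.Δ1 y=1 r=1 v=1 x=1 p=1 u=0 q=1 clk=0
t2.Δ0 y=1 r=1 v=1 x=1 p=1 u=0 q=1 clk=0
t2.Δ1 y=1 r=1 v=1 x=1 p=1 u=0 q=1 clk=1
t2.Δ2 y=1 r=1 v=1 x=1 p=1 u=1 q=1 clk=1
t2.Δ3 y=1 r=1 v=1 x=0 p=1 u=1 q=1 clk=1
t2.Δ4 y=0 r=1 v=0 x=0 p=1 u=1 q=1 clk=1
t2.Δ5 y=0 r=1 v=1 x=0 p=1 u=1 q=1 clk=1

4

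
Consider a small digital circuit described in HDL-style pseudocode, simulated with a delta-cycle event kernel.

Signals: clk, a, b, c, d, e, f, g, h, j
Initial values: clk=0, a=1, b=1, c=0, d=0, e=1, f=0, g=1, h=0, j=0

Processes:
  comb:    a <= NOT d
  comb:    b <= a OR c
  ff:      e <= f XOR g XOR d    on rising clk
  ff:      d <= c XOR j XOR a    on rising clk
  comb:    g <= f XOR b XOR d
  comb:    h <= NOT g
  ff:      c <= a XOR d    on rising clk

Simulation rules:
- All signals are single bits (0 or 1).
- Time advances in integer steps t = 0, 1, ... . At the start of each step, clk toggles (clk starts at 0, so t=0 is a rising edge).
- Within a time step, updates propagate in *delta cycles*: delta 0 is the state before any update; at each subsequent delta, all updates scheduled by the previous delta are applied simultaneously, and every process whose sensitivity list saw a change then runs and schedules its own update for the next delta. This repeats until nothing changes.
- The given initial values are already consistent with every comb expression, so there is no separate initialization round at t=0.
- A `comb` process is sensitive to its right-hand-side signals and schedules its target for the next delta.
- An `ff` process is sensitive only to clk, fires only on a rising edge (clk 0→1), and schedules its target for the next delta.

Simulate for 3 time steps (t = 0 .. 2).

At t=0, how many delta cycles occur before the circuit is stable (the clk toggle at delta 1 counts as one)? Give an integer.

[bits: e,a,g,j,d,f,c,h,b,clk]
t=0: Δ0=1110000010 Δ1=1110000011 Δ2=1110101011 Δ3=1000101011 Δ4=1000101111 | 4Δ
t=1: Δ0=1000101111 Δ1=1000101110 | 1Δ
t=2: Δ0=1000101110 Δ1=1000101111 | 1Δ

4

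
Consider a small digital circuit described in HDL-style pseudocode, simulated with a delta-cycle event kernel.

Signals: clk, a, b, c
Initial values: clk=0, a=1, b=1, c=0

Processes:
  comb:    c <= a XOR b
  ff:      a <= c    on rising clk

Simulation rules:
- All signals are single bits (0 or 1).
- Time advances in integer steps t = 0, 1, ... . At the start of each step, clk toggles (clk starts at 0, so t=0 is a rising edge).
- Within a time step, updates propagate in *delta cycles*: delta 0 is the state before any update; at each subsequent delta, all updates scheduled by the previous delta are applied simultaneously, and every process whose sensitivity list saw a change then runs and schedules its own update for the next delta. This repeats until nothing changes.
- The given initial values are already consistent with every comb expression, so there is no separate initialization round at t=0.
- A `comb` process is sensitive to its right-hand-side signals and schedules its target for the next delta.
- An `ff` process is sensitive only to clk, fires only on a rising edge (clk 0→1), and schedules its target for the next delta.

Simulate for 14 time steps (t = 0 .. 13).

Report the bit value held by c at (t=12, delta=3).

[bits: a,c,clk,b]
t=0: Δ0=1001 Δ1=1011 Δ2=0011 Δ3=0111 | 3Δ
t=1: Δ0=0111 Δ1=0101 | 1Δ
t=2: Δ0=0101 Δ1=0111 Δ2=1111 Δ3=1011 | 3Δ
t=3: Δ0=1011 Δ1=1001 | 1Δ
t=4: Δ0=1001 Δ1=1011 Δ2=0011 Δ3=0111 | 3Δ
t=5: Δ0=0111 Δ1=0101 | 1Δ
t=6: Δ0=0101 Δ1=0111 Δ2=1111 Δ3=1011 | 3Δ
t=7: Δ0=1011 Δ1=1001 | 1Δ
t=8: Δ0=1001 Δ1=1011 Δ2=0011 Δ3=0111 | 3Δ
t=9: Δ0=0111 Δ1=0101 | 1Δ
t=10: Δ0=0101 Δ1=0111 Δ2=1111 Δ3=1011 | 3Δ
t=11: Δ0=1011 Δ1=1001 | 1Δ
t=12: Δ0=1001 Δ1=1011 Δ2=0011 Δ3=0111 | 3Δ
t=13: Δ0=0111 Δ1=0101 | 1Δ

1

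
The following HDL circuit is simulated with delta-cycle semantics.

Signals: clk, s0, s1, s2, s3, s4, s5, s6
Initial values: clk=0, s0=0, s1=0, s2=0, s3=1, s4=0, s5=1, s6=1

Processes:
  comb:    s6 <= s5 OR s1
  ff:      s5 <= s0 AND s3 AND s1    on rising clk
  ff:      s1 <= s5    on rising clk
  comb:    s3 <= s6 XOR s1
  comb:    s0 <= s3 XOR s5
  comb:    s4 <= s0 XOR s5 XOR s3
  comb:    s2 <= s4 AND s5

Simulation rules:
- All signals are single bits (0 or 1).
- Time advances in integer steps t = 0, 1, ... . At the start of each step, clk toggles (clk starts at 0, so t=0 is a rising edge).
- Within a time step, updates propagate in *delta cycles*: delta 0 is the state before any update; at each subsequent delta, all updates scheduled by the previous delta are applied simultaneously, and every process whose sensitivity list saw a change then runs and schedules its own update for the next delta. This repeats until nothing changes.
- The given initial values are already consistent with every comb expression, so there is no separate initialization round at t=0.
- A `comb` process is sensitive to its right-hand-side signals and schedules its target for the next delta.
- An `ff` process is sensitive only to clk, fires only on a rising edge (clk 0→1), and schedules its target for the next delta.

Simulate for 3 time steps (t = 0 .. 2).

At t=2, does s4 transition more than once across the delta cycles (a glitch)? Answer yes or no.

yes

[bits: s6,s5,s1,s3,s0,clk,s4,s2]
t=0: Δ0=11010000 Δ1=11010100 Δ2=10110100 Δ3=10101110 Δ4=10100110 Δ5=10100100 | 5Δ
t=1: Δ0=10100100 Δ1=10100000 | 1Δ
t=2: Δ0=10100000 Δ1=10100100 Δ2=10000100 Δ3=00010100 Δ4=00001110 Δ5=00000110 Δ6=00000100 | 6Δ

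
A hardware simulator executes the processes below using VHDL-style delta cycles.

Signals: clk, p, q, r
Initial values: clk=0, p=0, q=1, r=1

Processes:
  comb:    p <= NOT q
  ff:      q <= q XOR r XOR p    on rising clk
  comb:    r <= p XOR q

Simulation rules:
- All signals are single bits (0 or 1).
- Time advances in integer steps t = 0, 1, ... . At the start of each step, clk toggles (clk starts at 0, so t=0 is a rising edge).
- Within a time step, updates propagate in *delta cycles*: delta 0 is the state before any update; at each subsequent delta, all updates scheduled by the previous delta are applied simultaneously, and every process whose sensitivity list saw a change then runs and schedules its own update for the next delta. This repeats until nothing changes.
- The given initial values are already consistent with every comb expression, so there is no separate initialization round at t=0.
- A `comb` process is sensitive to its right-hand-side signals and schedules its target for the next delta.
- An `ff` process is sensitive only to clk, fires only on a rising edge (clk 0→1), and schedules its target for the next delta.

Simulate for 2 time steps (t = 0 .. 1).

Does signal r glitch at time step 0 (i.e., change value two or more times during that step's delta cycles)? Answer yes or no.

t0.Δ0 r=1 p=0 q=1 clk=0
t0.Δ1 r=1 p=0 q=1 clk=1
t0.Δ2 r=1 p=0 q=0 clk=1
t0.Δ3 r=0 p=1 q=0 clk=1
t0.Δ4 r=1 p=1 q=0 clk=1
t1.Δ0 r=1 p=1 q=0 clk=1
t1.Δ1 r=1 p=1 q=0 clk=0

yes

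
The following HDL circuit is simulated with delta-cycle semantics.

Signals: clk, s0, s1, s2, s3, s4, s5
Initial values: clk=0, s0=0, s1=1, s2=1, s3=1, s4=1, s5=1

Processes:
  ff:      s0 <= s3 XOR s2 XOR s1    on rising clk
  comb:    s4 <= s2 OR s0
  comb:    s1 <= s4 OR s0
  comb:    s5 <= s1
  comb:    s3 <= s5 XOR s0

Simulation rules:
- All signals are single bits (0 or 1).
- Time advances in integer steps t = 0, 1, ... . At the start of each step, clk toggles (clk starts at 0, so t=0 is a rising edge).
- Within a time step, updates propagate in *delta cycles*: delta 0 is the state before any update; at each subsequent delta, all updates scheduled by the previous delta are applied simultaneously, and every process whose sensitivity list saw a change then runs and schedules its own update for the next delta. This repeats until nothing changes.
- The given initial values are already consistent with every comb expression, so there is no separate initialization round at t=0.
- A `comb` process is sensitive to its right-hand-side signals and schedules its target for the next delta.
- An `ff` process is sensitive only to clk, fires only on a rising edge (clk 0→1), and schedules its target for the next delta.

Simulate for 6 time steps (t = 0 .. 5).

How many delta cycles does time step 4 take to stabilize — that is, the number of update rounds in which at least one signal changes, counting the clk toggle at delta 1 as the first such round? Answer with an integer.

[bits: s3,s0,s1,s4,clk,s5,s2]
t=0: Δ0=1011011 Δ1=1011111 Δ2=1111111 Δ3=0111111 | 3Δ
t=1: Δ0=0111111 Δ1=0111011 | 1Δ
t=2: Δ0=0111011 Δ1=0111111 Δ2=0011111 Δ3=1011111 | 3Δ
t=3: Δ0=1011111 Δ1=1011011 | 1Δ
t=4: Δ0=1011011 Δ1=1011111 Δ2=1111111 Δ3=0111111 | 3Δ
t=5: Δ0=0111111 Δ1=0111011 | 1Δ

3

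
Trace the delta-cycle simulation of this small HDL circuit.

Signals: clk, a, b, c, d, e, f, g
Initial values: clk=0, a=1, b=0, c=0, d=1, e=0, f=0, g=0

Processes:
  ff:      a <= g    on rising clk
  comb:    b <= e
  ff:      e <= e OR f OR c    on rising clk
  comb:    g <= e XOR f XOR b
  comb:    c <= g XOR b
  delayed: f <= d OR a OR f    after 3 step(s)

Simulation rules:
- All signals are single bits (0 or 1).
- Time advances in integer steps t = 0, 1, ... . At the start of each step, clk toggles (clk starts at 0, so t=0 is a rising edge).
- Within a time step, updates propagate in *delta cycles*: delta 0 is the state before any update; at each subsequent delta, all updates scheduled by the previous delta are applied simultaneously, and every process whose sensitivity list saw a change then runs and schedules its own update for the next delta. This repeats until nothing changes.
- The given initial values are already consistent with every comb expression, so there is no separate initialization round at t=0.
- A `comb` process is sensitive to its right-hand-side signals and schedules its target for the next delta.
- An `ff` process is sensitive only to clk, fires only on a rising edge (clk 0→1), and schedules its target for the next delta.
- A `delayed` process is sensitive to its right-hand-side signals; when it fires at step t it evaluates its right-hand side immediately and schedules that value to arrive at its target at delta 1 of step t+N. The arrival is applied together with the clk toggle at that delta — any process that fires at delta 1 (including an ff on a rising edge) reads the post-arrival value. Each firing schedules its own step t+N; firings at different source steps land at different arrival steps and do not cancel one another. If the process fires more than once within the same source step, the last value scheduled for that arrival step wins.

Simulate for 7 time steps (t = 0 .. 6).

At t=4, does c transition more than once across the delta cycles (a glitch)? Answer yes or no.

no

t0.Δ0 e=0 a=1 clk=0 d=1 f=0 c=0 g=0 b=0
t0.Δ1 e=0 a=1 clk=1 d=1 f=0 c=0 g=0 b=0
t0.Δ2 e=0 a=0 clk=1 d=1 f=0 c=0 g=0 b=0
t1.Δ0 e=0 a=0 clk=1 d=1 f=0 c=0 g=0 b=0
t1.Δ1 e=0 a=0 clk=0 d=1 f=0 c=0 g=0 b=0
t2.Δ0 e=0 a=0 clk=0 d=1 f=0 c=0 g=0 b=0
t2.Δ1 e=0 a=0 clk=1 d=1 f=0 c=0 g=0 b=0
t3.Δ0 e=0 a=0 clk=1 d=1 f=0 c=0 g=0 b=0
t3.Δ1 e=0 a=0 clk=0 d=1 f=1 c=0 g=0 b=0
t3.Δ2 e=0 a=0 clk=0 d=1 f=1 c=0 g=1 b=0
t3.Δ3 e=0 a=0 clk=0 d=1 f=1 c=1 g=1 b=0
t4.Δ0 e=0 a=0 clk=0 d=1 f=1 c=1 g=1 b=0
t4.Δ1 e=0 a=0 clk=1 d=1 f=1 c=1 g=1 b=0
t4.Δ2 e=1 a=1 clk=1 d=1 f=1 c=1 g=1 b=0
t4.Δ3 e=1 a=1 clk=1 d=1 f=1 c=1 g=0 b=1
t4.Δ4 e=1 a=1 clk=1 d=1 f=1 c=1 g=1 b=1
t4.Δ5 e=1 a=1 clk=1 d=1 f=1 c=0 g=1 b=1
t5.Δ0 e=1 a=1 clk=1 d=1 f=1 c=0 g=1 b=1
t5.Δ1 e=1 a=1 clk=0 d=1 f=1 c=0 g=1 b=1
t6.Δ0 e=1 a=1 clk=0 d=1 f=1 c=0 g=1 b=1
t6.Δ1 e=1 a=1 clk=1 d=1 f=1 c=0 g=1 b=1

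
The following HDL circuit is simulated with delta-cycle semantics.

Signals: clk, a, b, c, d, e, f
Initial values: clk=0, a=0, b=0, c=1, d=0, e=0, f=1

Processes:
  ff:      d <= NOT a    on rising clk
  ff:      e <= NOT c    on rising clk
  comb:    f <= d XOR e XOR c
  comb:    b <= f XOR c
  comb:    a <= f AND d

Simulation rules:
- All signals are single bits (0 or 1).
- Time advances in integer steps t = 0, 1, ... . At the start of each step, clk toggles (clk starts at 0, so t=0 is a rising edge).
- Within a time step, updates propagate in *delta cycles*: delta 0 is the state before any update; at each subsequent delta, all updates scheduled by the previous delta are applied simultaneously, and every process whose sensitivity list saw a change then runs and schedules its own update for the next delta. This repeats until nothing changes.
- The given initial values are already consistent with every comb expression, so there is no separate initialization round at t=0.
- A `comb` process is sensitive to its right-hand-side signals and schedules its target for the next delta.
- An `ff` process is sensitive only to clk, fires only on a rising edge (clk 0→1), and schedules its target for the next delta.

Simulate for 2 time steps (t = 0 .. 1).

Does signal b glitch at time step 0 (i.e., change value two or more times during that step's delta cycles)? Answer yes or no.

t=0 Δ0: a=0 f=1 clk=0 b=0 c=1 d=0 e=0
  Δ1: clk:0→1
  Δ2: d:0→1
  Δ3: a:0→1, f:1→0
  Δ4: a:1→0, b:0→1
  (4Δ to stable)
t=1 Δ0: a=0 f=0 clk=1 b=1 c=1 d=1 e=0
  Δ1: clk:1→0
  (1Δ to stable)

no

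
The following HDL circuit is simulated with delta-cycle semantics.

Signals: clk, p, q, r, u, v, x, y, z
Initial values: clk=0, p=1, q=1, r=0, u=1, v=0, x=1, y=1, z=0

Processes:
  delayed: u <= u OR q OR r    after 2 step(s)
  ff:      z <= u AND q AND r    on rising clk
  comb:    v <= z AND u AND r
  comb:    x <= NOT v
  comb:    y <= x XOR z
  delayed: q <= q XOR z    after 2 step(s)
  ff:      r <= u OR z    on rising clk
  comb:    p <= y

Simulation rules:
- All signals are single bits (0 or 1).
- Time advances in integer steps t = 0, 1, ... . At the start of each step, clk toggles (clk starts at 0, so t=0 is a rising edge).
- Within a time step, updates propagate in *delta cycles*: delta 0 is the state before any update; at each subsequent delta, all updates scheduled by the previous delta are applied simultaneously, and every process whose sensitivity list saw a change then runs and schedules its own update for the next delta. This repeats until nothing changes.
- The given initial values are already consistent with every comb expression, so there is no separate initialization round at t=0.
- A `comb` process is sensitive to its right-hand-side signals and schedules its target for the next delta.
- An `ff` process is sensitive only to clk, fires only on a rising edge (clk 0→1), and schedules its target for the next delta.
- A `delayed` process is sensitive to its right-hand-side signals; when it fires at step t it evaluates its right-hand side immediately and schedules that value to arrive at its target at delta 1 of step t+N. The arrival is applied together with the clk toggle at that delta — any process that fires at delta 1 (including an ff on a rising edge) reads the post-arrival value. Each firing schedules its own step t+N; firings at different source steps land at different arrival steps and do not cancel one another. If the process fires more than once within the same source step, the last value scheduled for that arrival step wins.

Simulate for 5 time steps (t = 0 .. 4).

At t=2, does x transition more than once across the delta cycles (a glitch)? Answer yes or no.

no

t=0 Δ0: p=1 r=0 z=0 clk=0 u=1 q=1 y=1 x=1 v=0
  Δ1: clk:0→1
  Δ2: r:0→1
  (2Δ to stable)
t=1 Δ0: p=1 r=1 z=0 clk=1 u=1 q=1 y=1 x=1 v=0
  Δ1: clk:1→0
  (1Δ to stable)
t=2 Δ0: p=1 r=1 z=0 clk=0 u=1 q=1 y=1 x=1 v=0
  Δ1: clk:0→1
  Δ2: z:0→1
  Δ3: y:1→0, v:0→1
  Δ4: p:1→0, x:1→0
  Δ5: y:0→1
  Δ6: p:0→1
  (6Δ to stable)
t=3 Δ0: p=1 r=1 z=1 clk=1 u=1 q=1 y=1 x=0 v=1
  Δ1: clk:1→0
  (1Δ to stable)
t=4 Δ0: p=1 r=1 z=1 clk=0 u=1 q=1 y=1 x=0 v=1
  Δ1: clk:0→1, q:1→0
  Δ2: z:1→0
  Δ3: y:1→0, v:1→0
  Δ4: p:1→0, x:0→1
  Δ5: y:0→1
  Δ6: p:0→1
  (6Δ to stable)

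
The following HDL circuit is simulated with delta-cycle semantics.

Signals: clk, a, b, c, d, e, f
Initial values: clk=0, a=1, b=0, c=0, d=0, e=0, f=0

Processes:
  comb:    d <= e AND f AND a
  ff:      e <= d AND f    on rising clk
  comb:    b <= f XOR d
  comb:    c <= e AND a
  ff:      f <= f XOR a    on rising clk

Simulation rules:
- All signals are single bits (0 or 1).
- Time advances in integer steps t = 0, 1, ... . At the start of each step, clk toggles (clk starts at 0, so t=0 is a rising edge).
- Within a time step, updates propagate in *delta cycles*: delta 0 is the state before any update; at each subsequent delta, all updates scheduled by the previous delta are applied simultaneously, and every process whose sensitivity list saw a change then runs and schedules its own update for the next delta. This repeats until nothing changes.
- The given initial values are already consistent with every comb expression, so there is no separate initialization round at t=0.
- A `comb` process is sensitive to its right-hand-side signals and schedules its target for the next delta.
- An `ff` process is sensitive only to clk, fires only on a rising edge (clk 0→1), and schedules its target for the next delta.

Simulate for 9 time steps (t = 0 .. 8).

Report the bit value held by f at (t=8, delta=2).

1

[bits: clk,c,d,f,a,b,e]
t=0: Δ0=0000100 Δ1=1000100 Δ2=1001100 Δ3=1001110 | 3Δ
t=1: Δ0=1001110 Δ1=0001110 | 1Δ
t=2: Δ0=0001110 Δ1=1001110 Δ2=1000110 Δ3=1000100 | 3Δ
t=3: Δ0=1000100 Δ1=0000100 | 1Δ
t=4: Δ0=0000100 Δ1=1000100 Δ2=1001100 Δ3=1001110 | 3Δ
t=5: Δ0=1001110 Δ1=0001110 | 1Δ
t=6: Δ0=0001110 Δ1=1001110 Δ2=1000110 Δ3=1000100 | 3Δ
t=7: Δ0=1000100 Δ1=0000100 | 1Δ
t=8: Δ0=0000100 Δ1=1000100 Δ2=1001100 Δ3=1001110 | 3Δ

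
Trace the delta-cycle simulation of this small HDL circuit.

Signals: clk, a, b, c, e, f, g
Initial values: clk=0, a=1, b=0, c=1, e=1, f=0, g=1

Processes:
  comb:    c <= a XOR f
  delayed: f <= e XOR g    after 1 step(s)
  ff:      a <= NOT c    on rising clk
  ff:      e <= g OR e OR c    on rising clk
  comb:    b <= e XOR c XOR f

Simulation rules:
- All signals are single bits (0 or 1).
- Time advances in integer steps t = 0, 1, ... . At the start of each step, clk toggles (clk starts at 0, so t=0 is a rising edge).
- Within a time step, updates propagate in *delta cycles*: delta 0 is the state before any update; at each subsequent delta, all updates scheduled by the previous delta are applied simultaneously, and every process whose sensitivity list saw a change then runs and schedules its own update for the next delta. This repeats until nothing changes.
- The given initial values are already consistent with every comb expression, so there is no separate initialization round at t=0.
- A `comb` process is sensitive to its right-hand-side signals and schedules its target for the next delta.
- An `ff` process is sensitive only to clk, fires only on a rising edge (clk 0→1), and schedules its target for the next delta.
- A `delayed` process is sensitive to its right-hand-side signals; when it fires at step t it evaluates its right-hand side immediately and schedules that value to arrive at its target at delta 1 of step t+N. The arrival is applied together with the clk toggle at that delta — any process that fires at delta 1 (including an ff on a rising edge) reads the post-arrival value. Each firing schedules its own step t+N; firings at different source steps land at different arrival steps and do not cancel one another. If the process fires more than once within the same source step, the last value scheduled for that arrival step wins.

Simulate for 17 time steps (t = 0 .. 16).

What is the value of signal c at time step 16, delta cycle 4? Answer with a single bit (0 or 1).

t=0 Δ0: clk=0 a=1 g=1 b=0 c=1 f=0 e=1
  Δ1: clk:0→1
  Δ2: a:1→0
  Δ3: c:1→0
  Δ4: b:0→1
  (4Δ to stable)
t=1 Δ0: clk=1 a=0 g=1 b=1 c=0 f=0 e=1
  Δ1: clk:1→0
  (1Δ to stable)
t=2 Δ0: clk=0 a=0 g=1 b=1 c=0 f=0 e=1
  Δ1: clk:0→1
  Δ2: a:0→1
  Δ3: c:0→1
  Δ4: b:1→0
  (4Δ to stable)
t=3 Δ0: clk=1 a=1 g=1 b=0 c=1 f=0 e=1
  Δ1: clk:1→0
  (1Δ to stable)
t=4 Δ0: clk=0 a=1 g=1 b=0 c=1 f=0 e=1
  Δ1: clk:0→1
  Δ2: a:1→0
  Δ3: c:1→0
  Δ4: b:0→1
  (4Δ to stable)
t=5 Δ0: clk=1 a=0 g=1 b=1 c=0 f=0 e=1
  Δ1: clk:1→0
  (1Δ to stable)
t=6 Δ0: clk=0 a=0 g=1 b=1 c=0 f=0 e=1
  Δ1: clk:0→1
  Δ2: a:0→1
  Δ3: c:0→1
  Δ4: b:1→0
  (4Δ to stable)
t=7 Δ0: clk=1 a=1 g=1 b=0 c=1 f=0 e=1
  Δ1: clk:1→0
  (1Δ to stable)
t=8 Δ0: clk=0 a=1 g=1 b=0 c=1 f=0 e=1
  Δ1: clk:0→1
  Δ2: a:1→0
  Δ3: c:1→0
  Δ4: b:0→1
  (4Δ to stable)
t=9 Δ0: clk=1 a=0 g=1 b=1 c=0 f=0 e=1
  Δ1: clk:1→0
  (1Δ to stable)
t=10 Δ0: clk=0 a=0 g=1 b=1 c=0 f=0 e=1
  Δ1: clk:0→1
  Δ2: a:0→1
  Δ3: c:0→1
  Δ4: b:1→0
  (4Δ to stable)
t=11 Δ0: clk=1 a=1 g=1 b=0 c=1 f=0 e=1
  Δ1: clk:1→0
  (1Δ to stable)
t=12 Δ0: clk=0 a=1 g=1 b=0 c=1 f=0 e=1
  Δ1: clk:0→1
  Δ2: a:1→0
  Δ3: c:1→0
  Δ4: b:0→1
  (4Δ to stable)
t=13 Δ0: clk=1 a=0 g=1 b=1 c=0 f=0 e=1
  Δ1: clk:1→0
  (1Δ to stable)
t=14 Δ0: clk=0 a=0 g=1 b=1 c=0 f=0 e=1
  Δ1: clk:0→1
  Δ2: a:0→1
  Δ3: c:0→1
  Δ4: b:1→0
  (4Δ to stable)
t=15 Δ0: clk=1 a=1 g=1 b=0 c=1 f=0 e=1
  Δ1: clk:1→0
  (1Δ to stable)
t=16 Δ0: clk=0 a=1 g=1 b=0 c=1 f=0 e=1
  Δ1: clk:0→1
  Δ2: a:1→0
  Δ3: c:1→0
  Δ4: b:0→1
  (4Δ to stable)

0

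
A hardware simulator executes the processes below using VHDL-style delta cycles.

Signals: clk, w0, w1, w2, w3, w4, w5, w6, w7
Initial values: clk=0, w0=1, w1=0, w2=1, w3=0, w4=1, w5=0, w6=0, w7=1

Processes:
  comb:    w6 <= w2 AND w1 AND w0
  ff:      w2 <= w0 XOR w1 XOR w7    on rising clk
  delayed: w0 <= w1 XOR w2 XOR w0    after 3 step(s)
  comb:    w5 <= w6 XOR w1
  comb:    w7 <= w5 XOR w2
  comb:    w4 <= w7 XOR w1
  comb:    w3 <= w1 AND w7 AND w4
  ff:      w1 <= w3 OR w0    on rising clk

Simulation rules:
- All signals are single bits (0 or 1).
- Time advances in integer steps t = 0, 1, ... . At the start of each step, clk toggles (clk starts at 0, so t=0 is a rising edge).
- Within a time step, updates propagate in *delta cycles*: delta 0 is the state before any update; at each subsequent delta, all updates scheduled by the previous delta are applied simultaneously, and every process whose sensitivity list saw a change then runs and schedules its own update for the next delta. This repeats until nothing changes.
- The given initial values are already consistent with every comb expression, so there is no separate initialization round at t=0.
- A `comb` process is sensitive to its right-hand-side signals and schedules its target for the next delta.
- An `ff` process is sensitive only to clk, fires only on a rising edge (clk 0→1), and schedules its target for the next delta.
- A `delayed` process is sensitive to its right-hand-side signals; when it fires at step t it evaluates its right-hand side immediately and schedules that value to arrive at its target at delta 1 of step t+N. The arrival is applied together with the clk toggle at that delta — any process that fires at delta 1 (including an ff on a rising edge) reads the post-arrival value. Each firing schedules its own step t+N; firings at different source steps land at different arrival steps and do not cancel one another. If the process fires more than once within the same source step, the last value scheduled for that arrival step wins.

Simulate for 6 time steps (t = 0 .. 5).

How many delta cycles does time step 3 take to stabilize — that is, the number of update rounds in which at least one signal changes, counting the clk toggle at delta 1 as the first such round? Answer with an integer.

5

t0.Δ0 w6=0 w0=1 w7=1 w5=0 w4=1 w3=0 w2=1 clk=0 w1=0
t0.Δ1 w6=0 w0=1 w7=1 w5=0 w4=1 w3=0 w2=1 clk=1 w1=0
t0.Δ2 w6=0 w0=1 w7=1 w5=0 w4=1 w3=0 w2=0 clk=1 w1=1
t0.Δ3 w6=0 w0=1 w7=0 w5=1 w4=0 w3=1 w2=0 clk=1 w1=1
t0.Δ4 w6=0 w0=1 w7=1 w5=1 w4=1 w3=0 w2=0 clk=1 w1=1
t0.Δ5 w6=0 w0=1 w7=1 w5=1 w4=0 w3=1 w2=0 clk=1 w1=1
t0.Δ6 w6=0 w0=1 w7=1 w5=1 w4=0 w3=0 w2=0 clk=1 w1=1
t1.Δ0 w6=0 w0=1 w7=1 w5=1 w4=0 w3=0 w2=0 clk=1 w1=1
t1.Δ1 w6=0 w0=1 w7=1 w5=1 w4=0 w3=0 w2=0 clk=0 w1=1
t2.Δ0 w6=0 w0=1 w7=1 w5=1 w4=0 w3=0 w2=0 clk=0 w1=1
t2.Δ1 w6=0 w0=1 w7=1 w5=1 w4=0 w3=0 w2=0 clk=1 w1=1
t2.Δ2 w6=0 w0=1 w7=1 w5=1 w4=0 w3=0 w2=1 clk=1 w1=1
t2.Δ3 w6=1 w0=1 w7=0 w5=1 w4=0 w3=0 w2=1 clk=1 w1=1
t2.Δ4 w6=1 w0=1 w7=0 w5=0 w4=1 w3=0 w2=1 clk=1 w1=1
t2.Δ5 w6=1 w0=1 w7=1 w5=0 w4=1 w3=0 w2=1 clk=1 w1=1
t2.Δ6 w6=1 w0=1 w7=1 w5=0 w4=0 w3=1 w2=1 clk=1 w1=1
t2.Δ7 w6=1 w0=1 w7=1 w5=0 w4=0 w3=0 w2=1 clk=1 w1=1
t3.Δ0 w6=1 w0=1 w7=1 w5=0 w4=0 w3=0 w2=1 clk=1 w1=1
t3.Δ1 w6=1 w0=0 w7=1 w5=0 w4=0 w3=0 w2=1 clk=0 w1=1
t3.Δ2 w6=0 w0=0 w7=1 w5=0 w4=0 w3=0 w2=1 clk=0 w1=1
t3.Δ3 w6=0 w0=0 w7=1 w5=1 w4=0 w3=0 w2=1 clk=0 w1=1
t3.Δ4 w6=0 w0=0 w7=0 w5=1 w4=0 w3=0 w2=1 clk=0 w1=1
t3.Δ5 w6=0 w0=0 w7=0 w5=1 w4=1 w3=0 w2=1 clk=0 w1=1
t4.Δ0 w6=0 w0=0 w7=0 w5=1 w4=1 w3=0 w2=1 clk=0 w1=1
t4.Δ1 w6=0 w0=0 w7=0 w5=1 w4=1 w3=0 w2=1 clk=1 w1=1
t4.Δ2 w6=0 w0=0 w7=0 w5=1 w4=1 w3=0 w2=1 clk=1 w1=0
t4.Δ3 w6=0 w0=0 w7=0 w5=0 w4=0 w3=0 w2=1 clk=1 w1=0
t4.Δ4 w6=0 w0=0 w7=1 w5=0 w4=0 w3=0 w2=1 clk=1 w1=0
t4.Δ5 w6=0 w0=0 w7=1 w5=0 w4=1 w3=0 w2=1 clk=1 w1=0
t5.Δ0 w6=0 w0=0 w7=1 w5=0 w4=1 w3=0 w2=1 clk=1 w1=0
t5.Δ1 w6=0 w0=1 w7=1 w5=0 w4=1 w3=0 w2=1 clk=0 w1=0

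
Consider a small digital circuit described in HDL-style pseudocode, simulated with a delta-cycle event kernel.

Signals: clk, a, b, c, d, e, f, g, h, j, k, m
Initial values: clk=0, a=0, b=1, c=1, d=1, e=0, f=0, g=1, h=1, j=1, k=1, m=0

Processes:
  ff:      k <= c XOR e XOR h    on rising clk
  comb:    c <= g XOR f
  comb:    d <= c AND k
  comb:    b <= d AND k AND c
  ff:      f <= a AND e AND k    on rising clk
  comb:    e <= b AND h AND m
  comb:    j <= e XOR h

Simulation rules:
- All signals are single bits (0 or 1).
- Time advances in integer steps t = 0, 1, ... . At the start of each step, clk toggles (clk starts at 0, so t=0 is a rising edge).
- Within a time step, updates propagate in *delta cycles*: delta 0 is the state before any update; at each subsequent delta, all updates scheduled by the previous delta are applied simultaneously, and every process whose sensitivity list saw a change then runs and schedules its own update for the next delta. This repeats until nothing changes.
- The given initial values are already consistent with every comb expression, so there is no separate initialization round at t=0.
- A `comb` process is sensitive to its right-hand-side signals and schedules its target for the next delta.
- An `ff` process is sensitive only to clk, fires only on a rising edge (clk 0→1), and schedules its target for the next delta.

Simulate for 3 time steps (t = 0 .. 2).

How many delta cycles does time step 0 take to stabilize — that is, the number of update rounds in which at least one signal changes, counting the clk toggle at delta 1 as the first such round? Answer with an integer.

[bits: e,clk,f,h,c,d,g,b,j,a,k,m]
t=0: Δ0=000111111010 Δ1=010111111010 Δ2=010111111000 Δ3=010110101000 | 3Δ
t=1: Δ0=010110101000 Δ1=000110101000 | 1Δ
t=2: Δ0=000110101000 Δ1=010110101000 | 1Δ

3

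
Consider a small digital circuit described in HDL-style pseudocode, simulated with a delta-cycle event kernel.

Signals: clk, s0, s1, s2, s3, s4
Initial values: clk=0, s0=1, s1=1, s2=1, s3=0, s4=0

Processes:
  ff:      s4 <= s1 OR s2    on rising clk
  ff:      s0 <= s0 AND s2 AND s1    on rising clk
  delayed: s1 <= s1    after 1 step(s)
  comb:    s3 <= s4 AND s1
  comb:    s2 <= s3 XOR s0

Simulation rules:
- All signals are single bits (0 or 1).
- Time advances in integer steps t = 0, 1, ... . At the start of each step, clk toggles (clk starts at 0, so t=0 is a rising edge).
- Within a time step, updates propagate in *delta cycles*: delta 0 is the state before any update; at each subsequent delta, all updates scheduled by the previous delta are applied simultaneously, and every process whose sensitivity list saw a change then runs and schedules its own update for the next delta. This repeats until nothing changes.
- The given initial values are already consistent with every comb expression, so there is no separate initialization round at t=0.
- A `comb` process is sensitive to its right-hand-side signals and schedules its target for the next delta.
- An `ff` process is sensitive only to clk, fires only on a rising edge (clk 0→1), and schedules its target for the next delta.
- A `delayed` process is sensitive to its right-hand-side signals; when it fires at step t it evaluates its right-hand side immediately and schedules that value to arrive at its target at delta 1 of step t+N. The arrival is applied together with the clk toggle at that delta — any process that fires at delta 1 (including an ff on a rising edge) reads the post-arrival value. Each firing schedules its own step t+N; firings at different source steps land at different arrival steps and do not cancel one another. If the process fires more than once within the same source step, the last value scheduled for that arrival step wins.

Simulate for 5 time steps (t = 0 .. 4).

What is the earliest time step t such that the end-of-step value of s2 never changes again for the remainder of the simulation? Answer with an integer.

2

t0.Δ0 s2=1 s4=0 s0=1 s1=1 s3=0 clk=0
t0.Δ1 s2=1 s4=0 s0=1 s1=1 s3=0 clk=1
t0.Δ2 s2=1 s4=1 s0=1 s1=1 s3=0 clk=1
t0.Δ3 s2=1 s4=1 s0=1 s1=1 s3=1 clk=1
t0.Δ4 s2=0 s4=1 s0=1 s1=1 s3=1 clk=1
t1.Δ0 s2=0 s4=1 s0=1 s1=1 s3=1 clk=1
t1.Δ1 s2=0 s4=1 s0=1 s1=1 s3=1 clk=0
t2.Δ0 s2=0 s4=1 s0=1 s1=1 s3=1 clk=0
t2.Δ1 s2=0 s4=1 s0=1 s1=1 s3=1 clk=1
t2.Δ2 s2=0 s4=1 s0=0 s1=1 s3=1 clk=1
t2.Δ3 s2=1 s4=1 s0=0 s1=1 s3=1 clk=1
t3.Δ0 s2=1 s4=1 s0=0 s1=1 s3=1 clk=1
t3.Δ1 s2=1 s4=1 s0=0 s1=1 s3=1 clk=0
t4.Δ0 s2=1 s4=1 s0=0 s1=1 s3=1 clk=0
t4.Δ1 s2=1 s4=1 s0=0 s1=1 s3=1 clk=1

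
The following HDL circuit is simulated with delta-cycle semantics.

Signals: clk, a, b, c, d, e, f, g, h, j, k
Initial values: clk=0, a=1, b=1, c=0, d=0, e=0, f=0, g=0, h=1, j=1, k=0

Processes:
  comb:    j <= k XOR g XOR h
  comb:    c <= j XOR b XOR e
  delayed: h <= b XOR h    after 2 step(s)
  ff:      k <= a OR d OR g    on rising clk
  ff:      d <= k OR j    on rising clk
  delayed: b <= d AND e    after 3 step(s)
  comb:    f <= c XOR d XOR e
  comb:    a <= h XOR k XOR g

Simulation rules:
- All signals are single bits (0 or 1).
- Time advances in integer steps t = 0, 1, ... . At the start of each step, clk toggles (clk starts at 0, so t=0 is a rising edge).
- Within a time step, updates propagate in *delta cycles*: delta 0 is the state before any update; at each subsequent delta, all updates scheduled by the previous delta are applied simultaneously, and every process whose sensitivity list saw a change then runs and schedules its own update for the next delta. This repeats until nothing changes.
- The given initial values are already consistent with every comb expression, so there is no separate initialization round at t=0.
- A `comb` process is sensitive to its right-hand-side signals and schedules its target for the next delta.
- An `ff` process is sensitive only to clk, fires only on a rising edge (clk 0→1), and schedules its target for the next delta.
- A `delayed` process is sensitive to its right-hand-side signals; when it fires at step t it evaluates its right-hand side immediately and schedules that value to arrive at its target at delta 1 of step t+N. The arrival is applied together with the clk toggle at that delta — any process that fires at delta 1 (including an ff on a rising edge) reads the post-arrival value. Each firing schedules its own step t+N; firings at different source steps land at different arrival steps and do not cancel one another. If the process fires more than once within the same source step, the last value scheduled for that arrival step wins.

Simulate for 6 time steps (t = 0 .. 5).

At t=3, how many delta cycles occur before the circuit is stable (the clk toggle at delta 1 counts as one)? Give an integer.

3

t=0 Δ0: a=1 k=0 j=1 g=0 d=0 b=1 clk=0 h=1 f=0 c=0 e=0
  Δ1: clk:0→1
  Δ2: k:0→1, d:0→1
  Δ3: a:1→0, j:1→0, f:0→1
  Δ4: c:0→1
  Δ5: f:1→0
  (5Δ to stable)
t=1 Δ0: a=0 k=1 j=0 g=0 d=1 b=1 clk=1 h=1 f=0 c=1 e=0
  Δ1: clk:1→0
  (1Δ to stable)
t=2 Δ0: a=0 k=1 j=0 g=0 d=1 b=1 clk=0 h=1 f=0 c=1 e=0
  Δ1: clk:0→1
  (1Δ to stable)
t=3 Δ0: a=0 k=1 j=0 g=0 d=1 b=1 clk=1 h=1 f=0 c=1 e=0
  Δ1: b:1→0, clk:1→0
  Δ2: c:1→0
  Δ3: f:0→1
  (3Δ to stable)
t=4 Δ0: a=0 k=1 j=0 g=0 d=1 b=0 clk=0 h=1 f=1 c=0 e=0
  Δ1: clk:0→1
  (1Δ to stable)
t=5 Δ0: a=0 k=1 j=0 g=0 d=1 b=0 clk=1 h=1 f=1 c=0 e=0
  Δ1: clk:1→0
  (1Δ to stable)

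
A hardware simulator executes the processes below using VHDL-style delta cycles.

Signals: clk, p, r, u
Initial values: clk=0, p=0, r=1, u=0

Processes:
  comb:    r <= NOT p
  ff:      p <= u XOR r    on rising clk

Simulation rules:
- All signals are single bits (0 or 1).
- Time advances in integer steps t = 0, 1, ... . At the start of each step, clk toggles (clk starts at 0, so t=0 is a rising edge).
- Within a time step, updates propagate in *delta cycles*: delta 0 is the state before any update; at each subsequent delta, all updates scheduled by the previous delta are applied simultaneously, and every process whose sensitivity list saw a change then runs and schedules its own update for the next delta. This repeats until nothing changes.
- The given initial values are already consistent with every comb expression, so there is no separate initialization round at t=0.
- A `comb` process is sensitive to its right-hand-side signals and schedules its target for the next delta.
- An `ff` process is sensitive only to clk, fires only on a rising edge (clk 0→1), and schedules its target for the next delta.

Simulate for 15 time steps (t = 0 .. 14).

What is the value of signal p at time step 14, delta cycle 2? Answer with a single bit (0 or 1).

t0.Δ0 p=0 r=1 u=0 clk=0
t0.Δ1 p=0 r=1 u=0 clk=1
t0.Δ2 p=1 r=1 u=0 clk=1
t0.Δ3 p=1 r=0 u=0 clk=1
t1.Δ0 p=1 r=0 u=0 clk=1
t1.Δ1 p=1 r=0 u=0 clk=0
t2.Δ0 p=1 r=0 u=0 clk=0
t2.Δ1 p=1 r=0 u=0 clk=1
t2.Δ2 p=0 r=0 u=0 clk=1
t2.Δ3 p=0 r=1 u=0 clk=1
t3.Δ0 p=0 r=1 u=0 clk=1
t3.Δ1 p=0 r=1 u=0 clk=0
t4.Δ0 p=0 r=1 u=0 clk=0
t4.Δ1 p=0 r=1 u=0 clk=1
t4.Δ2 p=1 r=1 u=0 clk=1
t4.Δ3 p=1 r=0 u=0 clk=1
t5.Δ0 p=1 r=0 u=0 clk=1
t5.Δ1 p=1 r=0 u=0 clk=0
t6.Δ0 p=1 r=0 u=0 clk=0
t6.Δ1 p=1 r=0 u=0 clk=1
t6.Δ2 p=0 r=0 u=0 clk=1
t6.Δ3 p=0 r=1 u=0 clk=1
t7.Δ0 p=0 r=1 u=0 clk=1
t7.Δ1 p=0 r=1 u=0 clk=0
t8.Δ0 p=0 r=1 u=0 clk=0
t8.Δ1 p=0 r=1 u=0 clk=1
t8.Δ2 p=1 r=1 u=0 clk=1
t8.Δ3 p=1 r=0 u=0 clk=1
t9.Δ0 p=1 r=0 u=0 clk=1
t9.Δ1 p=1 r=0 u=0 clk=0
t10.Δ0 p=1 r=0 u=0 clk=0
t10.Δ1 p=1 r=0 u=0 clk=1
t10.Δ2 p=0 r=0 u=0 clk=1
t10.Δ3 p=0 r=1 u=0 clk=1
t11.Δ0 p=0 r=1 u=0 clk=1
t11.Δ1 p=0 r=1 u=0 clk=0
t12.Δ0 p=0 r=1 u=0 clk=0
t12.Δ1 p=0 r=1 u=0 clk=1
t12.Δ2 p=1 r=1 u=0 clk=1
t12.Δ3 p=1 r=0 u=0 clk=1
t13.Δ0 p=1 r=0 u=0 clk=1
t13.Δ1 p=1 r=0 u=0 clk=0
t14.Δ0 p=1 r=0 u=0 clk=0
t14.Δ1 p=1 r=0 u=0 clk=1
t14.Δ2 p=0 r=0 u=0 clk=1
t14.Δ3 p=0 r=1 u=0 clk=1

0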